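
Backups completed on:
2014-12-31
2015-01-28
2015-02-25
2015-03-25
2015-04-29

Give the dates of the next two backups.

2015-05-27, 2015-06-24

These are Wednesdays with 28, 28, 28, 35-day gaps.
Each is the final Wednesday of its month — 2014-12-31 is past the 28th, so '4th Wednesday' doesn't fit.
Last Wednesday of May 2015: 2015-05-27.
Last Wednesday of June 2015: 2015-06-24.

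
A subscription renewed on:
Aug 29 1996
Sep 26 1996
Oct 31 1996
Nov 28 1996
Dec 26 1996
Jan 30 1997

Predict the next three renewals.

These are Thursdays with 28, 35, 28, 28, 35-day gaps.
Each is the final Thursday of its month — Aug 29 1996 is past the 28th, so '4th Thursday' doesn't fit.
February 1997 ends with Thursday Feb 27 1997.
Last Thursday of March 1997: Mar 27 1997.
Last Thursday of April 1997: Apr 24 1997.

Feb 27 1997, Mar 27 1997, Apr 24 1997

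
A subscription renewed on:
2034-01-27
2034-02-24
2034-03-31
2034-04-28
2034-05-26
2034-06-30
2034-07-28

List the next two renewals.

2034-08-25, 2034-09-29

These are Fridays with 28, 35, 28, 28, 35, 28-day gaps.
Each is the final Friday of its month — 2034-03-31 is past the 28th, so '4th Friday' doesn't fit.
August 2034 ends with Friday 2034-08-25.
Last Friday of September 2034: 2034-09-29.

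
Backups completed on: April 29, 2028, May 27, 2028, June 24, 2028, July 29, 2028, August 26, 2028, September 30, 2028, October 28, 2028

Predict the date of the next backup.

These are Saturdays with 28, 28, 35, 28, 35, 28-day gaps.
Each is the final Saturday of its month — April 29, 2028 is past the 28th, so '4th Saturday' doesn't fit.
Last Saturday of November 2028: November 25, 2028.

November 25, 2028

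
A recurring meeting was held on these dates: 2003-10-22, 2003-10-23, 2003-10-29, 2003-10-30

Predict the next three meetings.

2003-11-05, 2003-11-06, 2003-11-12

The gap pattern 1, 6, 1 repeats every 2 events.
These are the Wednesdays and Thursdays of each week.
The following Wednesday is 2003-11-05.
The following Thursday is 2003-11-06.
The following Wednesday is 2003-11-12.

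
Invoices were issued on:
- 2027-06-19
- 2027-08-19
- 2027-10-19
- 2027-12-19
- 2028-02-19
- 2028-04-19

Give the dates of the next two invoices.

Gaps: 61, 61, 61, 62, 60 days — not constant. Every event is on the 19th of the month.
Pattern: the 19th of every 2 months.
Next: June 2028 → 2028-06-19.
August 2028: 2028-08-19.

2028-06-19, 2028-08-19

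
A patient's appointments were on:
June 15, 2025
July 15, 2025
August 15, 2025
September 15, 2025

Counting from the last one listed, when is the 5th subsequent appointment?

The day-of-month is always 15 (30, 31, 31 days between events).
So this recurs on the 15th of each month.
Next: October 2025 → October 15, 2025.
Next: November 2025 → November 15, 2025.
Next: December 2025 → December 15, 2025.
Next: January 2026 → January 15, 2026.
Next: February 2026 → February 15, 2026.

February 15, 2026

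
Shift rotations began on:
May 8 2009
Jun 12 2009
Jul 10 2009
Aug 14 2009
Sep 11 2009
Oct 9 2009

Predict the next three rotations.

Nov 13 2009, Dec 11 2009, Jan 8 2010

Gaps: 35, 28, 35, 28, 28 days — a mix of 28 and 35. Every date is a Friday.
Each is the 2nd Friday of its month.
2nd Friday of November 2009: Nov 13 2009.
December 2009 — 2nd Friday is Dec 11 2009.
January 2010 — 2nd Friday is Jan 8 2010.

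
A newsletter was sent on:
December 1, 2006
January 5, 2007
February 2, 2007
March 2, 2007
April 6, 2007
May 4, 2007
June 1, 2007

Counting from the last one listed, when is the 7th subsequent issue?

January 4, 2008

These are Fridays at 28- or 35-day spacing (35, 28, 28, 35, 28, 28).
The pattern: 1st Friday of the month.
July 2007 — 1st Friday is July 6, 2007.
1st Friday of August 2007: August 3, 2007.
1st Friday of September 2007: September 7, 2007.
October 2007 — 1st Friday is October 5, 2007.
November 2007 — 1st Friday is November 2, 2007.
1st Friday of December 2007: December 7, 2007.
1st Friday of January 2008: January 4, 2008.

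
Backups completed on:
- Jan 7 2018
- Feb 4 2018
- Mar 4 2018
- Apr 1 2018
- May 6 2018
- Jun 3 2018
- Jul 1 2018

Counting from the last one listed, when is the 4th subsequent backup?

These are Sundays at 28- or 35-day spacing (28, 28, 28, 35, 28, 28).
The pattern: 1st Sunday of the month.
1st Sunday of August 2018: Aug 5 2018.
1st Sunday of September 2018: Sep 2 2018.
1st Sunday of October 2018: Oct 7 2018.
November 2018 — 1st Sunday is Nov 4 2018.

Nov 4 2018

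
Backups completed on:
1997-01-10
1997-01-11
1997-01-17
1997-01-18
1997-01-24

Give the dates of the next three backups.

The gap pattern 1, 6, 1, 6 repeats every 2 events.
These are the Fridays and Saturdays of each week.
Next Saturday: 1997-01-25.
The following Friday is 1997-01-31.
The following Saturday is 1997-02-01.

1997-01-25, 1997-01-31, 1997-02-01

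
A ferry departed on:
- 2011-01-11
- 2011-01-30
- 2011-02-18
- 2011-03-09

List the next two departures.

Gaps between consecutive events: 19, 19, 19 days — a constant 19-day interval.
2011-03-09 + 19 days = 2011-03-28.
2011-03-28 + 19 days = 2011-04-16.

2011-03-28, 2011-04-16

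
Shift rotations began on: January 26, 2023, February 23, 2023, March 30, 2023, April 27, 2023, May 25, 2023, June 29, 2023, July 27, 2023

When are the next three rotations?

These are Thursdays with 28, 35, 28, 28, 35, 28-day gaps.
Each is the final Thursday of its month — March 30, 2023 is past the 28th, so '4th Thursday' doesn't fit.
August 2023 ends with Thursday August 31, 2023.
September 2023 ends with Thursday September 28, 2023.
October 2023 ends with Thursday October 26, 2023.

August 31, 2023; September 28, 2023; October 26, 2023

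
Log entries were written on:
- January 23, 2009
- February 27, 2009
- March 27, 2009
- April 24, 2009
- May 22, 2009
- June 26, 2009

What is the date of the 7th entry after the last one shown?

January 22, 2010

Gaps: 35, 28, 28, 28, 35 days — a mix of 28 and 35. Every date is a Friday.
Each is the 4th Friday of its month.
July 2009 — 4th Friday is July 24, 2009.
4th Friday of August 2009: August 28, 2009.
September 2009 — 4th Friday is September 25, 2009.
October 2009 — 4th Friday is October 23, 2009.
4th Friday of November 2009: November 27, 2009.
December 2009 — 4th Friday is December 25, 2009.
4th Friday of January 2010: January 22, 2010.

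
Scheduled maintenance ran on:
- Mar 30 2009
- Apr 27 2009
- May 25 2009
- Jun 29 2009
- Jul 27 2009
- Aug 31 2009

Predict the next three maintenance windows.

Sep 28 2009, Oct 26 2009, Nov 30 2009

All Mondays; the gaps (28, 28, 35, 28, 35) vary with month length.
This is the last Monday of each month.
September 2009 ends with Monday Sep 28 2009.
October 2009 ends with Monday Oct 26 2009.
November 2009 ends with Monday Nov 30 2009.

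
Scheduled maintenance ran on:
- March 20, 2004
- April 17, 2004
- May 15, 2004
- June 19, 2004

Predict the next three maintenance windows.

Gaps: 28, 28, 35 days — a mix of 28 and 35. Every date is a Saturday.
Each is the 3rd Saturday of its month.
July 2004 — 3rd Saturday is July 17, 2004.
3rd Saturday of August 2004: August 21, 2004.
September 2004 — 3rd Saturday is September 18, 2004.

July 17, 2004; August 21, 2004; September 18, 2004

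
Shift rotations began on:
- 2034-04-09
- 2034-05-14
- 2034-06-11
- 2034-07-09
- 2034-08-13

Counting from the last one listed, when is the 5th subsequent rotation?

2035-01-14

These are Sundays at 28- or 35-day spacing (35, 28, 28, 35).
The pattern: 2nd Sunday of the month.
2nd Sunday of September 2034: 2034-09-10.
October 2034 — 2nd Sunday is 2034-10-08.
November 2034 — 2nd Sunday is 2034-11-12.
December 2034 — 2nd Sunday is 2034-12-10.
January 2035 — 2nd Sunday is 2035-01-14.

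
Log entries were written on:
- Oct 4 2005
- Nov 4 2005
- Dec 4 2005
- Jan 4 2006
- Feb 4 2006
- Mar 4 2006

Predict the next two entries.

Apr 4 2006, May 4 2006

Each date is the 4th; the gaps (31, 30, 31, 31, 28) track the month lengths.
The rule is the 4th of each month.
April 2006: Apr 4 2006.
Next: May 2006 → May 4 2006.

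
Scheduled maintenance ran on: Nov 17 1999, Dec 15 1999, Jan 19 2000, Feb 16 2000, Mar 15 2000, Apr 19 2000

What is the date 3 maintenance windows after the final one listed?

All dates are Wednesdays, 28, 35, 28, 28, 35 days apart.
Specifically, the 3rd Wednesday of each month.
3rd Wednesday of May 2000: May 17 2000.
June 2000 — 3rd Wednesday is Jun 21 2000.
July 2000 — 3rd Wednesday is Jul 19 2000.

Jul 19 2000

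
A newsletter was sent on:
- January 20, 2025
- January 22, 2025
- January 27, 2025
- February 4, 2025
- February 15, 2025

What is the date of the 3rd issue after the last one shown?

The spacing grows by 3 each time: 2, 5, 8, 11 days.
Next gap: 14 days. February 15, 2025 + 14 days = March 1, 2025.
Next gap: 17 days. March 1, 2025 + 17 days = March 18, 2025.
Next gap: 20 days. March 18, 2025 + 20 days = April 7, 2025.

April 7, 2025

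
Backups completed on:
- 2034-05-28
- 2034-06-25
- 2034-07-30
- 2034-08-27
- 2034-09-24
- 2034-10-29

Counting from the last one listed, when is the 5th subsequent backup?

2035-03-25

All Sundays; the gaps (28, 35, 28, 28, 35) vary with month length.
This is the last Sunday of each month.
November 2034 ends with Sunday 2034-11-26.
Last Sunday of December 2034: 2034-12-31.
January 2035 ends with Sunday 2035-01-28.
Last Sunday of February 2035: 2035-02-25.
Last Sunday of March 2035: 2035-03-25.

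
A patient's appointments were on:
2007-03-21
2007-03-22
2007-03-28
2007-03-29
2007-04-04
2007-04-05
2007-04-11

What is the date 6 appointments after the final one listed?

Gaps: 1, 6, 1, 6, 1, 6 days — not constant, but cyclic with period 2.
The events fall on every Wednesday and Thursday.
The following Thursday is 2007-04-12.
Next Wednesday: 2007-04-18.
The following Thursday is 2007-04-19.
The following Wednesday is 2007-04-25.
The following Thursday is 2007-04-26.
The following Wednesday is 2007-05-02.

2007-05-02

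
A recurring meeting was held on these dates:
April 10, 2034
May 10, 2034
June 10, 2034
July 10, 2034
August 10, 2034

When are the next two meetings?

September 10, 2034; October 10, 2034

Gaps: 30, 31, 30, 31 days — not constant. Every event is on the 10th of the month.
Pattern: the 10th of each month.
September 2034: September 10, 2034.
October 2034: October 10, 2034.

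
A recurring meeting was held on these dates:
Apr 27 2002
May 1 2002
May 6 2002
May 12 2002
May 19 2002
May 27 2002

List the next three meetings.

Jun 5 2002, Jun 15 2002, Jun 26 2002

Gaps: 4, 5, 6, 7, 8 days — each gap is 1 larger than the previous one.
Next gap: 9 days. May 27 2002 + 9 days = Jun 5 2002.
Next gap: 10 days. Jun 5 2002 + 10 days = Jun 15 2002.
Next gap: 11 days. Jun 15 2002 + 11 days = Jun 26 2002.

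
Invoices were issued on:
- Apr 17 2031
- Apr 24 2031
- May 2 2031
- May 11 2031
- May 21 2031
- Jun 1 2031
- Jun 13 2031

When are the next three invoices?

Gaps: 7, 8, 9, 10, 11, 12 days — each gap is 1 larger than the previous one.
Next gap: 13 days. Jun 13 2031 + 13 days = Jun 26 2031.
Next gap: 14 days. Jun 26 2031 + 14 days = Jul 10 2031.
Next gap: 15 days. Jul 10 2031 + 15 days = Jul 25 2031.

Jun 26 2031, Jul 10 2031, Jul 25 2031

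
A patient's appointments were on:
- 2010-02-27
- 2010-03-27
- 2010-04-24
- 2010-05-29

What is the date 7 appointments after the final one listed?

2010-12-25

All Saturdays; the gaps (28, 28, 35) vary with month length.
This is the last Saturday of each month.
Last Saturday of June 2010: 2010-06-26.
July 2010 ends with Saturday 2010-07-31.
August 2010 ends with Saturday 2010-08-28.
September 2010 ends with Saturday 2010-09-25.
Last Saturday of October 2010: 2010-10-30.
Last Saturday of November 2010: 2010-11-27.
December 2010 ends with Saturday 2010-12-25.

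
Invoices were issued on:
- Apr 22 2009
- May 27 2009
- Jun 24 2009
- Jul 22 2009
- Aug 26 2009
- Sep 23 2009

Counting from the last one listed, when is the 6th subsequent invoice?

All dates are Wednesdays, 35, 28, 28, 35, 28 days apart.
Specifically, the 4th Wednesday of each month.
4th Wednesday of October 2009: Oct 28 2009.
4th Wednesday of November 2009: Nov 25 2009.
4th Wednesday of December 2009: Dec 23 2009.
4th Wednesday of January 2010: Jan 27 2010.
4th Wednesday of February 2010: Feb 24 2010.
March 2010 — 4th Wednesday is Mar 24 2010.

Mar 24 2010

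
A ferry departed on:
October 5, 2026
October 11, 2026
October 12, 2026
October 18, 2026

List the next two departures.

Every event lands on a Monday or Sunday (gaps cycle 6, 1, 6).
So the schedule is: every Monday and Sunday.
The following Monday is October 19, 2026.
Next Sunday: October 25, 2026.

October 19, 2026; October 25, 2026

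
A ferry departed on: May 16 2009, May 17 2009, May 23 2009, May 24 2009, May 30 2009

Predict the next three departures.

May 31 2009, Jun 6 2009, Jun 7 2009

Every event lands on a Saturday or Sunday (gaps cycle 1, 6, 1, 6).
So the schedule is: every Saturday and Sunday.
Next Sunday: May 31 2009.
The following Saturday is Jun 6 2009.
Next Sunday: Jun 7 2009.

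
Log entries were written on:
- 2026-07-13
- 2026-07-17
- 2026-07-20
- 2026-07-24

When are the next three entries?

Gaps: 4, 3, 4 days — not constant, but cyclic with period 2.
The events fall on every Monday and Friday.
Next Monday: 2026-07-27.
The following Friday is 2026-07-31.
Next Monday: 2026-08-03.

2026-07-27, 2026-07-31, 2026-08-03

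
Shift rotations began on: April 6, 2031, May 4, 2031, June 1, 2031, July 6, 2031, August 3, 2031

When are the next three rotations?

September 7, 2031; October 5, 2031; November 2, 2031

Gaps: 28, 28, 35, 28 days — a mix of 28 and 35. Every date is a Sunday.
Each is the 1st Sunday of its month.
1st Sunday of September 2031: September 7, 2031.
October 2031 — 1st Sunday is October 5, 2031.
1st Sunday of November 2031: November 2, 2031.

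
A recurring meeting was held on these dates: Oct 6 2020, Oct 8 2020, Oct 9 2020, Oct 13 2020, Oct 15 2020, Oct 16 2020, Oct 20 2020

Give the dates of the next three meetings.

The gap pattern 2, 1, 4, 2, 1, 4 repeats every 3 events.
These are the Tuesdays, Thursdays and Fridays of each week.
Next Thursday: Oct 22 2020.
The following Friday is Oct 23 2020.
The following Tuesday is Oct 27 2020.

Oct 22 2020, Oct 23 2020, Oct 27 2020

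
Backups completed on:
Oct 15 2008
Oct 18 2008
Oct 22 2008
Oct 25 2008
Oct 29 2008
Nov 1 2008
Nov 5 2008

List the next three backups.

Every event lands on a Wednesday or Saturday (gaps cycle 3, 4, 3, 4, 3, 4).
So the schedule is: every Wednesday and Saturday.
The following Saturday is Nov 8 2008.
The following Wednesday is Nov 12 2008.
The following Saturday is Nov 15 2008.

Nov 8 2008, Nov 12 2008, Nov 15 2008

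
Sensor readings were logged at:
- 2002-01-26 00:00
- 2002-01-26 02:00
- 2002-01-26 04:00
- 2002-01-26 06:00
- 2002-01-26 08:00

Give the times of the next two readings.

2002-01-26 10:00, 2002-01-26 12:00

Spacing: 2, 2, 2, 2 h — constant 2 h.
2002-01-26 08:00 + 2 h = 2002-01-26 10:00.
2002-01-26 10:00 + 2 h = 2002-01-26 12:00.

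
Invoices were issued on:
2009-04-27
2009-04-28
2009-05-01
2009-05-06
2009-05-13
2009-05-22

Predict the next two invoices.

2009-06-02, 2009-06-15

Intervals are 1, 3, 5, 7, 9 days — an arithmetic progression with common difference 2.
Next gap: 11 days. 2009-05-22 + 11 days = 2009-06-02.
Next gap: 13 days. 2009-06-02 + 13 days = 2009-06-15.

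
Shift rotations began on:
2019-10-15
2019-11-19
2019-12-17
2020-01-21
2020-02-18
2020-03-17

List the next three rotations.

Gaps: 35, 28, 35, 28, 28 days — a mix of 28 and 35. Every date is a Tuesday.
Each is the 3rd Tuesday of its month.
3rd Tuesday of April 2020: 2020-04-21.
3rd Tuesday of May 2020: 2020-05-19.
June 2020 — 3rd Tuesday is 2020-06-16.

2020-04-21, 2020-05-19, 2020-06-16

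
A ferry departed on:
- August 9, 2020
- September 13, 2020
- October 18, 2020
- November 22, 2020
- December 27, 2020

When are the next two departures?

January 31, 2021; March 7, 2021

Every event comes 35 days after the last (35, 35, 35, 35).
December 27, 2020 + 35 days = January 31, 2021.
January 31, 2021 + 35 days = March 7, 2021.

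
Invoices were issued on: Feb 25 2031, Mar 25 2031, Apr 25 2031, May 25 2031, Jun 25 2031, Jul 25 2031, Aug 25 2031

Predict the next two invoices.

The day-of-month is always 25 (28, 31, 30, 31, 30, 31 days between events).
So this recurs on the 25th of each month.
September 2031: Sep 25 2031.
Next: October 2031 → Oct 25 2031.

Sep 25 2031, Oct 25 2031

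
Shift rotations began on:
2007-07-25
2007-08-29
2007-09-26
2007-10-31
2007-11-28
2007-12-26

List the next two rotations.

2008-01-30, 2008-02-27

All Wednesdays; the gaps (35, 28, 35, 28, 28) vary with month length.
This is the last Wednesday of each month.
Last Wednesday of January 2008: 2008-01-30.
February 2008 ends with Wednesday 2008-02-27.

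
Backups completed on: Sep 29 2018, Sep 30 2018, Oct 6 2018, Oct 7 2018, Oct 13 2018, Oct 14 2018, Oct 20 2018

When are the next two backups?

Every event lands on a Saturday or Sunday (gaps cycle 1, 6, 1, 6, 1, 6).
So the schedule is: every Saturday and Sunday.
The following Sunday is Oct 21 2018.
The following Saturday is Oct 27 2018.

Oct 21 2018, Oct 27 2018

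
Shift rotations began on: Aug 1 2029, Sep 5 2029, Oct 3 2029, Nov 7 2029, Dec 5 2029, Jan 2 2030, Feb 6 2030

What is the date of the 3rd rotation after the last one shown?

May 1 2030

Gaps: 35, 28, 35, 28, 28, 35 days — a mix of 28 and 35. Every date is a Wednesday.
Each is the 1st Wednesday of its month.
1st Wednesday of March 2030: Mar 6 2030.
April 2030 — 1st Wednesday is Apr 3 2030.
1st Wednesday of May 2030: May 1 2030.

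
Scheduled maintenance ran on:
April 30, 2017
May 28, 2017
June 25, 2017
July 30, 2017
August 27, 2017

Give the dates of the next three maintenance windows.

September 24, 2017; October 29, 2017; November 26, 2017

All Sundays; the gaps (28, 28, 35, 28) vary with month length.
This is the last Sunday of each month.
Last Sunday of September 2017: September 24, 2017.
Last Sunday of October 2017: October 29, 2017.
November 2017 ends with Sunday November 26, 2017.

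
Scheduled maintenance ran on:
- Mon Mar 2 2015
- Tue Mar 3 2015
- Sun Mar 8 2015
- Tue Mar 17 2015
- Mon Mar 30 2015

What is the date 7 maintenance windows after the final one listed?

Intervals are 1, 5, 9, 13 days — an arithmetic progression with common difference 4.
Next gap: 17 days. Mon Mar 30 2015 + 17 days = Thu Apr 16 2015.
Next gap: 21 days. Thu Apr 16 2015 + 21 days = Thu May 7 2015.
Next gap: 25 days. Thu May 7 2015 + 25 days = Mon Jun 1 2015.
Next gap: 29 days. Mon Jun 1 2015 + 29 days = Tue Jun 30 2015.
Next gap: 33 days. Tue Jun 30 2015 + 33 days = Sun Aug 2 2015.
Next gap: 37 days. Sun Aug 2 2015 + 37 days = Tue Sep 8 2015.
Next gap: 41 days. Tue Sep 8 2015 + 41 days = Mon Oct 19 2015.

Mon Oct 19 2015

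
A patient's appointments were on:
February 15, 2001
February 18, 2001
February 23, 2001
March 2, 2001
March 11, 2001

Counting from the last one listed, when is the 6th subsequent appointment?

June 15, 2001

The spacing grows by 2 each time: 3, 5, 7, 9 days.
Next gap: 11 days. March 11, 2001 + 11 days = March 22, 2001.
Next gap: 13 days. March 22, 2001 + 13 days = April 4, 2001.
Next gap: 15 days. April 4, 2001 + 15 days = April 19, 2001.
Next gap: 17 days. April 19, 2001 + 17 days = May 6, 2001.
Next gap: 19 days. May 6, 2001 + 19 days = May 25, 2001.
Next gap: 21 days. May 25, 2001 + 21 days = June 15, 2001.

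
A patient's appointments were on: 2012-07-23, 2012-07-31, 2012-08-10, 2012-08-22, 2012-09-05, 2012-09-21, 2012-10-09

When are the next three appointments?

2012-10-29, 2012-11-20, 2012-12-14

Intervals are 8, 10, 12, 14, 16, 18 days — an arithmetic progression with common difference 2.
Next gap: 20 days. 2012-10-09 + 20 days = 2012-10-29.
Next gap: 22 days. 2012-10-29 + 22 days = 2012-11-20.
Next gap: 24 days. 2012-11-20 + 24 days = 2012-12-14.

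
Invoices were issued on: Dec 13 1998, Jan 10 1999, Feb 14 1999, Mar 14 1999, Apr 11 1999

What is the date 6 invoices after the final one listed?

Gaps: 28, 35, 28, 28 days — a mix of 28 and 35. Every date is a Sunday.
Each is the 2nd Sunday of its month.
2nd Sunday of May 1999: May 9 1999.
2nd Sunday of June 1999: Jun 13 1999.
July 1999 — 2nd Sunday is Jul 11 1999.
August 1999 — 2nd Sunday is Aug 8 1999.
September 1999 — 2nd Sunday is Sep 12 1999.
2nd Sunday of October 1999: Oct 10 1999.

Oct 10 1999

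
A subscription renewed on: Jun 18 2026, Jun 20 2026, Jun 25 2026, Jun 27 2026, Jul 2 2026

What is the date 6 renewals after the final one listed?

Gaps: 2, 5, 2, 5 days — not constant, but cyclic with period 2.
The events fall on every Thursday and Saturday.
Next Saturday: Jul 4 2026.
Next Thursday: Jul 9 2026.
The following Saturday is Jul 11 2026.
The following Thursday is Jul 16 2026.
Next Saturday: Jul 18 2026.
Next Thursday: Jul 23 2026.

Jul 23 2026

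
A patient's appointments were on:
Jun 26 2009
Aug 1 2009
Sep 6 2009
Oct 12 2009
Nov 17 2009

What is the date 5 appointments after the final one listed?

The spacing is 36, 36, 36, 36 days — always 36 days.
Nov 17 2009 + 36 days = Dec 23 2009.
Dec 23 2009 + 36 days = Jan 28 2010.
Jan 28 2010 + 36 days = Mar 5 2010.
Mar 5 2010 + 36 days = Apr 10 2010.
Apr 10 2010 + 36 days = May 16 2010.

May 16 2010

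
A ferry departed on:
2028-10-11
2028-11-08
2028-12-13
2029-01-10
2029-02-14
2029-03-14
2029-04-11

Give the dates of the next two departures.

All dates are Wednesdays, 28, 35, 28, 35, 28, 28 days apart.
Specifically, the 2nd Wednesday of each month.
2nd Wednesday of May 2029: 2029-05-09.
2nd Wednesday of June 2029: 2029-06-13.

2029-05-09, 2029-06-13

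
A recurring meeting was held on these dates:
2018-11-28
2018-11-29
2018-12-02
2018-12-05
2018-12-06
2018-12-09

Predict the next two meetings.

Every event lands on a Wednesday or Thursday or Sunday (gaps cycle 1, 3, 3, 1, 3).
So the schedule is: every Wednesday, Thursday and Sunday.
The following Wednesday is 2018-12-12.
The following Thursday is 2018-12-13.

2018-12-12, 2018-12-13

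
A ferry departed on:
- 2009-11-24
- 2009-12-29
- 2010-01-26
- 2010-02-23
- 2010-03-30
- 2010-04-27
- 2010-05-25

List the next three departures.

All Tuesdays; the gaps (35, 28, 28, 35, 28, 28) vary with month length.
This is the last Tuesday of each month.
Last Tuesday of June 2010: 2010-06-29.
Last Tuesday of July 2010: 2010-07-27.
Last Tuesday of August 2010: 2010-08-31.

2010-06-29, 2010-07-27, 2010-08-31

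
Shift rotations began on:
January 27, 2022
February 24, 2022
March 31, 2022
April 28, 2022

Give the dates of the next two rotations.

These are Thursdays with 28, 35, 28-day gaps.
Each is the final Thursday of its month — March 31, 2022 is past the 28th, so '4th Thursday' doesn't fit.
May 2022 ends with Thursday May 26, 2022.
Last Thursday of June 2022: June 30, 2022.

May 26, 2022; June 30, 2022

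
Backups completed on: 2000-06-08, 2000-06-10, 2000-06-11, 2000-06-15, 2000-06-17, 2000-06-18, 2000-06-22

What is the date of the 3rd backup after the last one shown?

The gap pattern 2, 1, 4, 2, 1, 4 repeats every 3 events.
These are the Thursdays, Saturdays and Sundays of each week.
The following Saturday is 2000-06-24.
Next Sunday: 2000-06-25.
Next Thursday: 2000-06-29.

2000-06-29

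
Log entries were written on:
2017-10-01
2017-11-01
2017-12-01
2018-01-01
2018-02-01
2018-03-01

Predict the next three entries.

The day-of-month is always 1 (31, 30, 31, 31, 28 days between events).
So this recurs on the 1st of each month.
Next: April 2018 → 2018-04-01.
Next: May 2018 → 2018-05-01.
June 2018: 2018-06-01.

2018-04-01, 2018-05-01, 2018-06-01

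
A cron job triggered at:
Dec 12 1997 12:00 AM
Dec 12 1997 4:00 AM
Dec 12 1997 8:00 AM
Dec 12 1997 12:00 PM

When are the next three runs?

Dec 12 1997 4:00 PM, Dec 12 1997 8:00 PM, Dec 13 1997 12:00 AM

Spacing: 4, 4, 4 h — constant 4 h.
Dec 12 1997 12:00 PM + 4 h = Dec 12 1997 4:00 PM.
Dec 12 1997 4:00 PM + 4 h = Dec 12 1997 8:00 PM.
Dec 12 1997 8:00 PM + 4 h = Dec 13 1997 12:00 AM.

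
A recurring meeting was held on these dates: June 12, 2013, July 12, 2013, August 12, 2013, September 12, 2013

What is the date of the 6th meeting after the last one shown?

Gaps: 30, 31, 31 days — not constant. Every event is on the 12th of the month.
Pattern: the 12th of each month.
October 2013: October 12, 2013.
Next: November 2013 → November 12, 2013.
December 2013: December 12, 2013.
January 2014: January 12, 2014.
February 2014: February 12, 2014.
March 2014: March 12, 2014.

March 12, 2014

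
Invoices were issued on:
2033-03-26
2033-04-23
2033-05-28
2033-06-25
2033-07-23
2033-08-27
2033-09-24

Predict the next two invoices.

All dates are Saturdays, 28, 35, 28, 28, 35, 28 days apart.
Specifically, the 4th Saturday of each month.
October 2033 — 4th Saturday is 2033-10-22.
4th Saturday of November 2033: 2033-11-26.

2033-10-22, 2033-11-26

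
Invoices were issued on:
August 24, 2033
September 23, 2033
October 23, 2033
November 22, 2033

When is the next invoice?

The spacing is 30, 30, 30 days — always 30 days.
November 22, 2033 + 30 days = December 22, 2033.

December 22, 2033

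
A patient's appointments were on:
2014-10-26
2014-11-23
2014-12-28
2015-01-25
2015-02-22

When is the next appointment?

2015-03-22

Gaps: 28, 35, 28, 28 days — a mix of 28 and 35. Every date is a Sunday.
Each is the 4th Sunday of its month.
4th Sunday of March 2015: 2015-03-22.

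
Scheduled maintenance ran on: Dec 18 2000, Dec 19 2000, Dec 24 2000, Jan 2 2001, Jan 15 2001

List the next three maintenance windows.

Intervals are 1, 5, 9, 13 days — an arithmetic progression with common difference 4.
Next gap: 17 days. Jan 15 2001 + 17 days = Feb 1 2001.
Next gap: 21 days. Feb 1 2001 + 21 days = Feb 22 2001.
Next gap: 25 days. Feb 22 2001 + 25 days = Mar 19 2001.

Feb 1 2001, Feb 22 2001, Mar 19 2001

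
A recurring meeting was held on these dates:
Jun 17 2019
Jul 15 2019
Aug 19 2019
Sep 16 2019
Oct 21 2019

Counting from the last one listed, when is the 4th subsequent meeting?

Gaps: 28, 35, 28, 35 days — a mix of 28 and 35. Every date is a Monday.
Each is the 3rd Monday of its month.
November 2019 — 3rd Monday is Nov 18 2019.
December 2019 — 3rd Monday is Dec 16 2019.
January 2020 — 3rd Monday is Jan 20 2020.
3rd Monday of February 2020: Feb 17 2020.

Feb 17 2020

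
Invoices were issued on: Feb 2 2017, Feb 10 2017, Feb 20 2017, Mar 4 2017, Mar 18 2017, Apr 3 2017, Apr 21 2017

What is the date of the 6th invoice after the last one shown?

Sep 18 2017

Gaps: 8, 10, 12, 14, 16, 18 days — each gap is 2 larger than the previous one.
Next gap: 20 days. Apr 21 2017 + 20 days = May 11 2017.
Next gap: 22 days. May 11 2017 + 22 days = Jun 2 2017.
Next gap: 24 days. Jun 2 2017 + 24 days = Jun 26 2017.
Next gap: 26 days. Jun 26 2017 + 26 days = Jul 22 2017.
Next gap: 28 days. Jul 22 2017 + 28 days = Aug 19 2017.
Next gap: 30 days. Aug 19 2017 + 30 days = Sep 18 2017.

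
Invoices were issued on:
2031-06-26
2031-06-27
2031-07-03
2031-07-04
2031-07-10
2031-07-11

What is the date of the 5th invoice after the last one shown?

2031-07-31

Gaps: 1, 6, 1, 6, 1 days — not constant, but cyclic with period 2.
The events fall on every Thursday and Friday.
The following Thursday is 2031-07-17.
The following Friday is 2031-07-18.
The following Thursday is 2031-07-24.
The following Friday is 2031-07-25.
The following Thursday is 2031-07-31.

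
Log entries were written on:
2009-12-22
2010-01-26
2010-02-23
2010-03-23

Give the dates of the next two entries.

2010-04-27, 2010-05-25

These are Tuesdays at 28- or 35-day spacing (35, 28, 28).
The pattern: 4th Tuesday of the month.
April 2010 — 4th Tuesday is 2010-04-27.
4th Tuesday of May 2010: 2010-05-25.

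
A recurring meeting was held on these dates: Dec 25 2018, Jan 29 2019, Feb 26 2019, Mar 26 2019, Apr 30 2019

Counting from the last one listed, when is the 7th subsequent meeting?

Nov 26 2019

Every date is a Tuesday; gaps 35, 28, 28, 35 days.
Each is the last Tuesday of its month (at least one falls on the 29th or later, ruling out '4th Tuesday').
May 2019 ends with Tuesday May 28 2019.
June 2019 ends with Tuesday Jun 25 2019.
Last Tuesday of July 2019: Jul 30 2019.
Last Tuesday of August 2019: Aug 27 2019.
Last Tuesday of September 2019: Sep 24 2019.
October 2019 ends with Tuesday Oct 29 2019.
November 2019 ends with Tuesday Nov 26 2019.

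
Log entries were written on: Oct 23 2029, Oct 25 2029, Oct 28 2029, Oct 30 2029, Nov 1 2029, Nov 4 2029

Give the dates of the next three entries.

The gap pattern 2, 3, 2, 2, 3 repeats every 3 events.
These are the Tuesdays, Thursdays and Sundays of each week.
The following Tuesday is Nov 6 2029.
The following Thursday is Nov 8 2029.
Next Sunday: Nov 11 2029.

Nov 6 2029, Nov 8 2029, Nov 11 2029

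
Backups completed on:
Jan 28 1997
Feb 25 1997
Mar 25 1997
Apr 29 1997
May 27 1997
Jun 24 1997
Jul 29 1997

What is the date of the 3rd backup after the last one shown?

Every date is a Tuesday; gaps 28, 28, 35, 28, 28, 35 days.
Each is the last Tuesday of its month (at least one falls on the 29th or later, ruling out '4th Tuesday').
Last Tuesday of August 1997: Aug 26 1997.
Last Tuesday of September 1997: Sep 30 1997.
Last Tuesday of October 1997: Oct 28 1997.

Oct 28 1997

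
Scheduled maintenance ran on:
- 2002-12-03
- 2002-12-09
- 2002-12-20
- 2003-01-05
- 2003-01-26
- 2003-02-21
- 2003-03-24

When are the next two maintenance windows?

2003-04-29, 2003-06-09

Intervals are 6, 11, 16, 21, 26, 31 days — an arithmetic progression with common difference 5.
Next gap: 36 days. 2003-03-24 + 36 days = 2003-04-29.
Next gap: 41 days. 2003-04-29 + 41 days = 2003-06-09.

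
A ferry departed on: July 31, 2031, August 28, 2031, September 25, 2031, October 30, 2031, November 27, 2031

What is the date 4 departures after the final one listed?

March 25, 2032

These are Thursdays with 28, 28, 35, 28-day gaps.
Each is the final Thursday of its month — July 31, 2031 is past the 28th, so '4th Thursday' doesn't fit.
December 2031 ends with Thursday December 25, 2031.
January 2032 ends with Thursday January 29, 2032.
February 2032 ends with Thursday February 26, 2032.
Last Thursday of March 2032: March 25, 2032.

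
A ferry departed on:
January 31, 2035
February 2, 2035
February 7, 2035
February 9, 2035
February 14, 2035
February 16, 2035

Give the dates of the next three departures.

Every event lands on a Wednesday or Friday (gaps cycle 2, 5, 2, 5, 2).
So the schedule is: every Wednesday and Friday.
The following Wednesday is February 21, 2035.
Next Friday: February 23, 2035.
Next Wednesday: February 28, 2035.

February 21, 2035; February 23, 2035; February 28, 2035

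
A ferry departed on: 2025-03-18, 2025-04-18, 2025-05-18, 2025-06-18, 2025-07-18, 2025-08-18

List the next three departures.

Each date is the 18th; the gaps (31, 30, 31, 30, 31) track the month lengths.
The rule is the 18th of each month.
Next: September 2025 → 2025-09-18.
October 2025: 2025-10-18.
Next: November 2025 → 2025-11-18.

2025-09-18, 2025-10-18, 2025-11-18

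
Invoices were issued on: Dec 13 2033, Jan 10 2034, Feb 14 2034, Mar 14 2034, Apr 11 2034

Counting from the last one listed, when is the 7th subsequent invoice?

Nov 14 2034

Gaps: 28, 35, 28, 28 days — a mix of 28 and 35. Every date is a Tuesday.
Each is the 2nd Tuesday of its month.
2nd Tuesday of May 2034: May 9 2034.
2nd Tuesday of June 2034: Jun 13 2034.
2nd Tuesday of July 2034: Jul 11 2034.
2nd Tuesday of August 2034: Aug 8 2034.
2nd Tuesday of September 2034: Sep 12 2034.
October 2034 — 2nd Tuesday is Oct 10 2034.
2nd Tuesday of November 2034: Nov 14 2034.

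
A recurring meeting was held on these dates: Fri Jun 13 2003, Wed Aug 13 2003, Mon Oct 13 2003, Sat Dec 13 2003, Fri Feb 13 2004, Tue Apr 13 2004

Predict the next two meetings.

Each date is the 13th; the gaps (61, 61, 61, 62, 60) track the month lengths.
The rule is the 13th of every 2 months.
June 2004: Sun Jun 13 2004.
Next: August 2004 → Fri Aug 13 2004.

Sun Jun 13 2004, Fri Aug 13 2004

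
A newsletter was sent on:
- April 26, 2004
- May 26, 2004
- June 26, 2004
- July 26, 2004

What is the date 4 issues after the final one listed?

November 26, 2004

The day-of-month is always 26 (30, 31, 30 days between events).
So this recurs on the 26th of each month.
Next: August 2004 → August 26, 2004.
Next: September 2004 → September 26, 2004.
October 2004: October 26, 2004.
November 2004: November 26, 2004.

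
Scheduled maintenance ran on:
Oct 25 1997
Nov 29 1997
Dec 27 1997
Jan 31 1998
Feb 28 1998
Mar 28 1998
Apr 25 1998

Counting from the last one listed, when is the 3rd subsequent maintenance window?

Jul 25 1998

Every date is a Saturday; gaps 35, 28, 35, 28, 28, 28 days.
Each is the last Saturday of its month (at least one falls on the 29th or later, ruling out '4th Saturday').
May 1998 ends with Saturday May 30 1998.
June 1998 ends with Saturday Jun 27 1998.
Last Saturday of July 1998: Jul 25 1998.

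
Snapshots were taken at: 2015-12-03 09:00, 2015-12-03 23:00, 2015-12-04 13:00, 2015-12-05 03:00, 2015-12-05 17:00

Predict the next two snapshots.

2015-12-06 07:00, 2015-12-06 21:00

The interval is a steady 14 hours (14, 14, 14, 14).
2015-12-05 17:00 + 14 h = 2015-12-06 07:00.
2015-12-06 07:00 + 14 h = 2015-12-06 21:00.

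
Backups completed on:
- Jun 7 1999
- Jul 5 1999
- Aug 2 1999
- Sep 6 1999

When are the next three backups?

Oct 4 1999, Nov 1 1999, Dec 6 1999

Gaps: 28, 28, 35 days — a mix of 28 and 35. Every date is a Monday.
Each is the 1st Monday of its month.
October 1999 — 1st Monday is Oct 4 1999.
November 1999 — 1st Monday is Nov 1 1999.
1st Monday of December 1999: Dec 6 1999.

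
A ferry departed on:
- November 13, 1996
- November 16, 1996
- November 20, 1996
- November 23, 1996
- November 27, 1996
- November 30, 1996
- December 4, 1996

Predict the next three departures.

Every event lands on a Wednesday or Saturday (gaps cycle 3, 4, 3, 4, 3, 4).
So the schedule is: every Wednesday and Saturday.
Next Saturday: December 7, 1996.
The following Wednesday is December 11, 1996.
The following Saturday is December 14, 1996.

December 7, 1996; December 11, 1996; December 14, 1996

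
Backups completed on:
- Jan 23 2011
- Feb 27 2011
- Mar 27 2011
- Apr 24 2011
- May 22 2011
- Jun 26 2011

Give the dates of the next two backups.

Gaps: 35, 28, 28, 28, 35 days — a mix of 28 and 35. Every date is a Sunday.
Each is the 4th Sunday of its month.
July 2011 — 4th Sunday is Jul 24 2011.
4th Sunday of August 2011: Aug 28 2011.

Jul 24 2011, Aug 28 2011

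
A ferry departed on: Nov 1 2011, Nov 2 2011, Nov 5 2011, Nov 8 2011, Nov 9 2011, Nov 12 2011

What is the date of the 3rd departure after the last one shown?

Nov 19 2011

The gap pattern 1, 3, 3, 1, 3 repeats every 3 events.
These are the Tuesdays, Wednesdays and Saturdays of each week.
The following Tuesday is Nov 15 2011.
The following Wednesday is Nov 16 2011.
Next Saturday: Nov 19 2011.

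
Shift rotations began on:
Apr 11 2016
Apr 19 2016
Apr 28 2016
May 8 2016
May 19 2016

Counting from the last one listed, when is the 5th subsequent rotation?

Jul 28 2016

Intervals are 8, 9, 10, 11 days — an arithmetic progression with common difference 1.
Next gap: 12 days. May 19 2016 + 12 days = May 31 2016.
Next gap: 13 days. May 31 2016 + 13 days = Jun 13 2016.
Next gap: 14 days. Jun 13 2016 + 14 days = Jun 27 2016.
Next gap: 15 days. Jun 27 2016 + 15 days = Jul 12 2016.
Next gap: 16 days. Jul 12 2016 + 16 days = Jul 28 2016.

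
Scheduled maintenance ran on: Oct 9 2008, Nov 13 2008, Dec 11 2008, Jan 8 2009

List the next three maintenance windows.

Feb 12 2009, Mar 12 2009, Apr 9 2009

Gaps: 35, 28, 28 days — a mix of 28 and 35. Every date is a Thursday.
Each is the 2nd Thursday of its month.
February 2009 — 2nd Thursday is Feb 12 2009.
2nd Thursday of March 2009: Mar 12 2009.
2nd Thursday of April 2009: Apr 9 2009.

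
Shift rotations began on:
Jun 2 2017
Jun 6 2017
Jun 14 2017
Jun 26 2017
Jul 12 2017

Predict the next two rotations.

Aug 1 2017, Aug 25 2017

Gaps: 4, 8, 12, 16 days — each gap is 4 larger than the previous one.
Next gap: 20 days. Jul 12 2017 + 20 days = Aug 1 2017.
Next gap: 24 days. Aug 1 2017 + 24 days = Aug 25 2017.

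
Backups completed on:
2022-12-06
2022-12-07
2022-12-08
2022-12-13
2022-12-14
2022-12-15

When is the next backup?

Every event lands on a Tuesday or Wednesday or Thursday (gaps cycle 1, 1, 5, 1, 1).
So the schedule is: every Tuesday, Wednesday and Thursday.
The following Tuesday is 2022-12-20.

2022-12-20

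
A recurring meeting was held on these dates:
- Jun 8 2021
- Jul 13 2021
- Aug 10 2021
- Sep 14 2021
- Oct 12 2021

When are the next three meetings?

These are Tuesdays at 28- or 35-day spacing (35, 28, 35, 28).
The pattern: 2nd Tuesday of the month.
2nd Tuesday of November 2021: Nov 9 2021.
December 2021 — 2nd Tuesday is Dec 14 2021.
2nd Tuesday of January 2022: Jan 11 2022.

Nov 9 2021, Dec 14 2021, Jan 11 2022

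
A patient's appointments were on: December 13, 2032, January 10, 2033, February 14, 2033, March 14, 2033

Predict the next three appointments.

April 11, 2033; May 9, 2033; June 13, 2033

Gaps: 28, 35, 28 days — a mix of 28 and 35. Every date is a Monday.
Each is the 2nd Monday of its month.
April 2033 — 2nd Monday is April 11, 2033.
May 2033 — 2nd Monday is May 9, 2033.
2nd Monday of June 2033: June 13, 2033.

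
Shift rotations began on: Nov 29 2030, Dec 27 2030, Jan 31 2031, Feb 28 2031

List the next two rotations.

Mar 28 2031, Apr 25 2031

Every date is a Friday; gaps 28, 35, 28 days.
Each is the last Friday of its month (at least one falls on the 29th or later, ruling out '4th Friday').
March 2031 ends with Friday Mar 28 2031.
April 2031 ends with Friday Apr 25 2031.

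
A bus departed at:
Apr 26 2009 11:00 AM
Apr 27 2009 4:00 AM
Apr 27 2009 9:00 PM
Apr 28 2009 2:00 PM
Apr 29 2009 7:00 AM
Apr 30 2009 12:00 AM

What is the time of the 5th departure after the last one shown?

May 3 2009 1:00 PM

Spacing: 17, 17, 17, 17, 17 h — constant 17 h.
Apr 30 2009 12:00 AM + 17 h = Apr 30 2009 5:00 PM.
Apr 30 2009 5:00 PM + 17 h = May 1 2009 10:00 AM.
May 1 2009 10:00 AM + 17 h = May 2 2009 3:00 AM.
May 2 2009 3:00 AM + 17 h = May 2 2009 8:00 PM.
May 2 2009 8:00 PM + 17 h = May 3 2009 1:00 PM.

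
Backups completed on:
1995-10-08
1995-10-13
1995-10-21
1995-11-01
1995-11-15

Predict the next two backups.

Intervals are 5, 8, 11, 14 days — an arithmetic progression with common difference 3.
Next gap: 17 days. 1995-11-15 + 17 days = 1995-12-02.
Next gap: 20 days. 1995-12-02 + 20 days = 1995-12-22.

1995-12-02, 1995-12-22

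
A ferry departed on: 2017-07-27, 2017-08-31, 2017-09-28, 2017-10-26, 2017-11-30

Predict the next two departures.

These are Thursdays with 35, 28, 28, 35-day gaps.
Each is the final Thursday of its month — 2017-08-31 is past the 28th, so '4th Thursday' doesn't fit.
December 2017 ends with Thursday 2017-12-28.
January 2018 ends with Thursday 2018-01-25.

2017-12-28, 2018-01-25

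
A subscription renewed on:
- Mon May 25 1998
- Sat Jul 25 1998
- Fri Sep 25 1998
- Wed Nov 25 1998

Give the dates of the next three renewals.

Each date is the 25th; the gaps (61, 62, 61) track the month lengths.
The rule is the 25th of every 2 months.
Next: January 1999 → Mon Jan 25 1999.
Next: March 1999 → Thu Mar 25 1999.
Next: May 1999 → Tue May 25 1999.

Mon Jan 25 1999, Thu Mar 25 1999, Tue May 25 1999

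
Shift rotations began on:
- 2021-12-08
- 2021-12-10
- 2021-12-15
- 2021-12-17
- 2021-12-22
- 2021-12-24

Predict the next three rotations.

Every event lands on a Wednesday or Friday (gaps cycle 2, 5, 2, 5, 2).
So the schedule is: every Wednesday and Friday.
Next Wednesday: 2021-12-29.
Next Friday: 2021-12-31.
The following Wednesday is 2022-01-05.

2021-12-29, 2021-12-31, 2022-01-05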